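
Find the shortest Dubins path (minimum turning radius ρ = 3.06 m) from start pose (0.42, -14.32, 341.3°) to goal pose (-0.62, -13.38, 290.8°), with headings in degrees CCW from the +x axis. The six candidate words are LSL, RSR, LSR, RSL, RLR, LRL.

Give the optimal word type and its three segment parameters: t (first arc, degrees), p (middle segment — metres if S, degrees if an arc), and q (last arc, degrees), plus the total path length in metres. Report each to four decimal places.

Let ψ = atan2(Δy, Δx) = atan2(0.94, -1.04) = 137.8913° be the start→goal bearing.
Normalize: d = |goal − start| / ρ = 1.401856/3.06 = 0.458123, α = (θ_start − ψ) mod 360° = 203.4087° = 3.550152 rad, β = (θ_goal − ψ) mod 360° = 152.9087° = 2.668761 rad.
Common terms: sin α = -0.397288, cos α = -0.917694, sin β = 0.455409, cos β = -0.890282, cos(α−β) = 0.636078, d² = 0.209877. Work in radians in the unit-radius frame; every candidate has L = ρ·(t + p + q).
LSL: p² = 2 + d² − 2cos(α−β) + 2d(sin α − sin β) = 0.156440; p = √p² = 0.395525; φ = atan2(cos β − cos α, d + sin α − sin β) = 3.072232 rad; t = (φ − α) mod 2π = 5.805265 rad, q = (β − φ) mod 2π = 5.879714 rad → L = 3.06·(5.805265 + 0.395525 + 5.879714) = 3.06·12.080505 = 36.966344 m
RSR: p² = 2 + d² − 2cos(α−β) + 2d(sin β − sin α) = 1.719000; p = √p² = 1.311106; φ = atan2(cos α − cos β, d − sin α + sin β) = -0.020909 rad; t = (α − φ) mod 2π = 3.571061 rad, q = (φ − β) mod 2π = 3.593516 rad → L = 3.06·(3.571061 + 1.311106 + 3.593516) = 3.06·8.475683 = 25.935590 m
LSR: p² = d² − 2 + 2cos(α−β) + 2d(sin α + sin β) = -0.464713 < 0 → infeasible
RSL: p² = d² − 2 + 2cos(α−β) − 2d(sin α + sin β) = -0.571221 < 0 → infeasible
RLR: c = (6 − d² + 2cos(α−β) + 2d(sin α − sin β))/8 = 0.785125; p = 2π − arccos c = 5.615287 rad; φ = atan2(cos α − cos β, d − sin α + sin β) = -0.020909 rad; t = (α − φ + p/2) mod 2π = 0.095519 rad, q = (α − β − t + p) mod 2π = 0.117974 rad → L = 3.06·(0.095519 + 5.615287 + 0.117974) = 3.06·5.828780 = 17.836066 m
LRL: c = (6 − d² + 2cos(α−β) − 2d(sin α − sin β))/8 = 0.980445; p = 2π − arccos c = 6.085099 rad; φ = atan2(cos β − cos α, d + sin α − sin β) = 3.072232 rad; t = (φ − α + p/2) mod 2π = 2.564629 rad, q = (β − α − t + p) mod 2π = 2.639078 rad → L = 3.06·(2.564629 + 6.085099 + 2.639078) = 3.06·11.288807 = 34.543749 m
Shortest: RLR with L = 17.836066 m ≈ 17.8361 m
Convert RLR to answer units (arcs ×180/π): t = 0.095519·180/π = 5.4728°, p = 5.615287·180/π = 321.7322°, q = 0.117974·180/π = 6.7594°, L = 17.8361 m.

RLR: t = 5.4728°, p = 321.7322°, q = 6.7594°, L = 17.8361 m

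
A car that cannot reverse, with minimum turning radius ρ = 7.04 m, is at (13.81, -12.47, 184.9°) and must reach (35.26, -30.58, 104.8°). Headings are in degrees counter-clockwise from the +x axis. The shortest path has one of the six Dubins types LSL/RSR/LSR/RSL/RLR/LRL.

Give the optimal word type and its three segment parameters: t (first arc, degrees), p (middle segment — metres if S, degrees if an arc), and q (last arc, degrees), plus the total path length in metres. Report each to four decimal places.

Let ψ = atan2(Δy, Δx) = atan2(-18.11, 21.45) = -40.1740° be the start→goal bearing.
Normalize: d = |goal − start| / ρ = 28.072666/7.04 = 3.987595, α = (θ_start − ψ) mod 360° = 225.0740° = 3.928283 rad, β = (θ_goal − ψ) mod 360° = 144.9740° = 2.530274 rad.
Common terms: sin α = -0.708020, cos α = -0.706192, sin β = 0.573948, cos β = -0.818892, cos(α−β) = 0.171929, d² = 15.900911. Work in radians in the unit-radius frame; every candidate has L = ρ·(t + p + q).
LSL: p² = 2 + d² − 2cos(α−β) + 2d(sin α − sin β) = 7.333120; p = √p² = 2.707973; φ = atan2(cos β − cos α, d + sin α − sin β) = -0.041630 rad; t = (φ − α) mod 2π = 2.313273 rad, q = (β − φ) mod 2π = 2.571904 rad → L = 7.04·(2.313273 + 2.707973 + 2.571904) = 7.04·7.593150 = 53.455775 m
RSR: p² = 2 + d² − 2cos(α−β) + 2d(sin β − sin α) = 27.780986; p = √p² = 5.270767; φ = atan2(cos α − cos β, d − sin α + sin β) = 0.021384 rad; t = (α − φ) mod 2π = 3.906899 rad, q = (φ − β) mod 2π = 3.774295 rad → L = 7.04·(3.906899 + 5.270767 + 3.774295) = 7.04·12.951961 = 91.181807 m
LSR: p² = d² − 2 + 2cos(α−β) + 2d(sin α + sin β) = 13.175517; p = √p² = 3.629810; φ = atan2(−cos α − cos β, d + sin α + sin β) − atan2(−2, p) = 0.880454 rad; t = (φ − α) mod 2π = 3.235357 rad, q = (φ − β) mod 2π = 4.633366 rad → L = 7.04·(3.235357 + 3.629810 + 4.633366) = 7.04·11.498532 = 80.949664 m
RSL: p² = d² − 2 + 2cos(α−β) − 2d(sin α + sin β) = 15.314021; p = √p² = 3.913313; φ = atan2(cos α + cos β, d − sin α − sin β) − atan2(2, p) = -0.826863 rad; t = (α − φ) mod 2π = 4.755146 rad, q = (β − φ) mod 2π = 3.357138 rad → L = 7.04·(4.755146 + 3.913313 + 3.357138) = 7.04·12.025597 = 84.660205 m
RLR: c = (6 − d² + 2cos(α−β) + 2d(sin α − sin β))/8 = -2.472623, |c| > 1 → infeasible
LRL: c = (6 − d² + 2cos(α−β) − 2d(sin α − sin β))/8 = 0.083360; p = 2π − arccos c = 4.795846 rad; φ = atan2(cos β − cos α, d + sin α − sin β) = -0.041630 rad; t = (φ − α + p/2) mod 2π = 4.711196 rad, q = (β − α − t + p) mod 2π = 4.969827 rad → L = 7.04·(4.711196 + 4.795846 + 4.969827) = 7.04·14.476868 = 101.917153 m
Shortest: LSL with L = 53.455775 m ≈ 53.4558 m
Convert LSL to answer units (arcs ×180/π): t = 2.313273·180/π = 132.5408°, p = ρ·p = 7.04·2.707973 = 19.0641 m, q = 2.571904·180/π = 147.3592°, L = 53.4558 m.

LSL: t = 132.5408°, p = 19.0641 m, q = 147.3592°, L = 53.4558 m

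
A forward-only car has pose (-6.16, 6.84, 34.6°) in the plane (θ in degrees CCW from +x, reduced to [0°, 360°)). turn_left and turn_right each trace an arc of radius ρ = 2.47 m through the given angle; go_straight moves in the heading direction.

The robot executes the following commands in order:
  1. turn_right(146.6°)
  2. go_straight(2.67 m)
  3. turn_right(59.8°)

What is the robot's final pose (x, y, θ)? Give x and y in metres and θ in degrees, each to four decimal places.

set_pose: (x, y, θ) = (-6.1600, 6.8400, 34.6000°), ρ = 2.47
turn_right(146.6°): centre at ρ to the right, rotate −146.6° → (-2.4673, 3.8816, -112.0000° ≡ 248.0000°)
go_straight(2.67): x += 2.67·cos θ, y += 2.67·sin θ → (-3.4675, 1.4060, 248.0000°)
turn_right(59.8°): centre at ρ to the right, rotate −59.8° → (-5.4053, -0.1135, 188.2000°)

(-5.4053, -0.1135, 188.2000°)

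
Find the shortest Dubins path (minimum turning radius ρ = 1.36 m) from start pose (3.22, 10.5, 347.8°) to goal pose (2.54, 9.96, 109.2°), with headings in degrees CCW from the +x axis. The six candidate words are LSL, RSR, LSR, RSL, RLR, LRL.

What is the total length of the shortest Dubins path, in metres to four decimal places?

Let ψ = atan2(Δy, Δx) = atan2(-0.54, -0.68) = -141.5463° be the start→goal bearing.
Normalize: d = |goal − start| / ρ = 0.868332/1.36 = 0.638479, α = (θ_start − ψ) mod 360° = 129.3463° = 2.257519 rad, β = (θ_goal − ψ) mod 360° = 250.7463° = 4.376348 rad.
Common terms: sin α = 0.773328, cos α = -0.634006, sin β = -0.944068, cos β = -0.329752, cos(α−β) = -0.521010, d² = 0.407656. Work in radians in the unit-radius frame; every candidate has L = ρ·(t + p + q).
LSL: p² = 2 + d² − 2cos(α−β) + 2d(sin α − sin β) = 5.642718; p = √p² = 2.375441; φ = atan2(cos β − cos α, d + sin α − sin β) = 0.128436 rad; t = (φ − α) mod 2π = 4.154103 rad, q = (β − φ) mod 2π = 4.247912 rad → L = 1.36·(4.154103 + 2.375441 + 4.247912) = 1.36·10.777456 = 14.657340 m
RSR: p² = 2 + d² − 2cos(α−β) + 2d(sin β − sin α) = 1.256632; p = √p² = 1.120996; φ = atan2(cos α − cos β, d − sin α + sin β) = -2.866731 rad; t = (α − φ) mod 2π = 5.124249 rad, q = (φ − β) mod 2π = 5.323292 rad → L = 1.36·(5.124249 + 1.120996 + 5.323292) = 1.36·11.568537 = 15.733210 m
LSR: p² = d² − 2 + 2cos(α−β) + 2d(sin α + sin β) = -2.852391 < 0 → infeasible
RSL: p² = d² − 2 + 2cos(α−β) − 2d(sin α + sin β) = -2.416336 < 0 → infeasible
RLR: c = (6 − d² + 2cos(α−β) + 2d(sin α − sin β))/8 = 0.842921; p = 2π − arccos c = 5.715078 rad; φ = atan2(cos α − cos β, d − sin α + sin β) = -2.866731 rad; t = (α − φ + p/2) mod 2π = 1.698603 rad, q = (α − β − t + p) mod 2π = 1.897645 rad → L = 1.36·(1.698603 + 5.715078 + 1.897645) = 1.36·9.311327 = 12.663405 m
LRL: c = (6 − d² + 2cos(α−β) − 2d(sin α − sin β))/8 = 0.294660; p = 2π − arccos c = 5.011489 rad; φ = atan2(cos β − cos α, d + sin α − sin β) = 0.128436 rad; t = (φ − α + p/2) mod 2π = 0.376662 rad, q = (β − α − t + p) mod 2π = 0.470471 rad → L = 1.36·(0.376662 + 5.011489 + 0.470471) = 1.36·5.858622 = 7.967726 m
Shortest: LRL with L = 7.967726 m ≈ 7.9677 m

7.9677 m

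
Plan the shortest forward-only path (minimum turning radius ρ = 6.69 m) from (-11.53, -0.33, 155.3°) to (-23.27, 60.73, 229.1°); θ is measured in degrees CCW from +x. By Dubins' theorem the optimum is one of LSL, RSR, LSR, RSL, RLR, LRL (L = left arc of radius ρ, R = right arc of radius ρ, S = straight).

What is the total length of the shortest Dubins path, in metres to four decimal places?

74.6193 m

Let ψ = atan2(Δy, Δx) = atan2(61.06, -11.74) = 100.8834° be the start→goal bearing.
Normalize: d = |goal − start| / ρ = 62.178382/6.69 = 9.294228, α = (θ_start − ψ) mod 360° = 54.4166° = 0.949748 rad, β = (θ_goal − ψ) mod 360° = 128.2166° = 2.237801 rad.
Common terms: sin α = 0.813269, cos α = 0.581888, sin β = 0.785678, cos β = -0.618636, cos(α−β) = 0.278991, d² = 86.382665. Work in radians in the unit-radius frame; every candidate has L = ρ·(t + p + q).
LSL: p² = 2 + d² − 2cos(α−β) + 2d(sin α − sin β) = 88.337555; p = √p² = 9.398806; φ = atan2(cos β − cos α, d + sin α − sin β) = -0.128081 rad; t = (φ − α) mod 2π = 5.205356 rad, q = (β − φ) mod 2π = 2.365883 rad → L = 6.69·(5.205356 + 9.398806 + 2.365883) = 6.69·16.970044 = 113.529597 m
RSR: p² = 2 + d² − 2cos(α−β) + 2d(sin β − sin α) = 87.311811; p = √p² = 9.344079; φ = atan2(cos α − cos β, d − sin α + sin β) = 0.128836 rad; t = (α − φ) mod 2π = 0.820912 rad, q = (φ − β) mod 2π = 4.174220 rad → L = 6.69·(0.820912 + 9.344079 + 4.174220) = 6.69·14.339211 = 95.929323 m
LSR: p² = d² − 2 + 2cos(α−β) + 2d(sin α + sin β) = 114.662604; p = √p² = 10.708063; φ = atan2(−cos α − cos β, d + sin α + sin β) − atan2(−2, p) = 0.188021 rad; t = (φ − α) mod 2π = 5.521458 rad, q = (φ − β) mod 2π = 4.233405 rad → L = 6.69·(5.521458 + 10.708063 + 4.233405) = 6.69·20.462926 = 136.896975 m
RSL: p² = d² − 2 + 2cos(α−β) − 2d(sin α + sin β) = 55.218691; p = √p² = 7.430928; φ = atan2(cos α + cos β, d − sin α − sin β) − atan2(2, p) = -0.267690 rad; t = (α − φ) mod 2π = 1.217439 rad, q = (β − φ) mod 2π = 2.505492 rad → L = 6.69·(1.217439 + 7.430928 + 2.505492) = 6.69·11.153858 = 74.619311 m
RLR: c = (6 − d² + 2cos(α−β) + 2d(sin α − sin β))/8 = -9.913976, |c| > 1 → infeasible
LRL: c = (6 − d² + 2cos(α−β) − 2d(sin α − sin β))/8 = -10.042194, |c| > 1 → infeasible
Shortest: RSL with L = 74.619311 m ≈ 74.6193 m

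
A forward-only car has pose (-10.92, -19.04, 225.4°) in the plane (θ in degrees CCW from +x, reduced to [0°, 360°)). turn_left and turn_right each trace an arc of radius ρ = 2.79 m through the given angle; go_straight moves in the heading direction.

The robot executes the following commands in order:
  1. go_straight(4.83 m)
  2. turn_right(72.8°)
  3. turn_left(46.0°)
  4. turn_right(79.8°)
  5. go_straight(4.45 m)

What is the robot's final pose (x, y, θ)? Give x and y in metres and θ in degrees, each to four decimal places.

(-25.2344, -17.6301, 118.8000°)

set_pose: (x, y, θ) = (-10.9200, -19.0400, 225.4000°), ρ = 2.79
go_straight(4.83): x += 4.83·cos θ, y += 4.83·sin θ → (-14.3114, -22.4791, 225.4000°)
turn_right(72.8°): centre at ρ to the right, rotate −72.8° → (-17.5819, -22.9971, 152.6000°)
turn_left(46.0°): centre at ρ to the left, rotate +46.0° → (-19.7558, -22.8298, 198.6000°)
turn_right(79.8°): centre at ρ to the right, rotate −79.8° → (-23.0906, -21.5296, 118.8000°)
go_straight(4.45): x += 4.45·cos θ, y += 4.45·sin θ → (-25.2344, -17.6301, 118.8000°)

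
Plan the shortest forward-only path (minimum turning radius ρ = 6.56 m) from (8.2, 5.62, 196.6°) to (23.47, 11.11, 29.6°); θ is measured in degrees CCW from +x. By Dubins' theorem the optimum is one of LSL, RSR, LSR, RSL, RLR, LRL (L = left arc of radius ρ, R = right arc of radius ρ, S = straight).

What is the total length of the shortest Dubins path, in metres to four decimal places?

Let ψ = atan2(Δy, Δx) = atan2(5.49, 15.27) = 19.7750° be the start→goal bearing.
Normalize: d = |goal − start| / ρ = 16.226922/6.56 = 2.473616, α = (θ_start − ψ) mod 360° = 176.8250° = 3.086179 rad, β = (θ_goal − ψ) mod 360° = 9.8250° = 0.171479 rad.
Common terms: sin α = 0.055385, cos α = -0.998465, sin β = 0.170640, cos β = 0.985333, cos(α−β) = -0.974370, d² = 6.118777. Work in radians in the unit-radius frame; every candidate has L = ρ·(t + p + q).
LSL: p² = 2 + d² − 2cos(α−β) + 2d(sin α − sin β) = 9.497323; p = √p² = 3.081773; φ = atan2(cos β − cos α, d + sin α − sin β) = 0.699349 rad; t = (φ − α) mod 2π = 3.896355 rad, q = (β − φ) mod 2π = 5.755315 rad → L = 6.56·(3.896355 + 3.081773 + 5.755315) = 6.56·12.733444 = 83.531389 m
RSR: p² = 2 + d² − 2cos(α−β) + 2d(sin β − sin α) = 10.637711; p = √p² = 3.261550; φ = atan2(cos α − cos β, d − sin α + sin β) = -0.653839 rad; t = (α − φ) mod 2π = 3.740018 rad, q = (φ − β) mod 2π = 5.457867 rad → L = 6.56·(3.740018 + 3.261550 + 5.457867) = 6.56·12.459436 = 81.733897 m
LSR: p² = d² − 2 + 2cos(α−β) + 2d(sin α + sin β) = 3.288236; p = √p² = 1.813350; φ = atan2(−cos α − cos β, d + sin α + sin β) − atan2(−2, p) = 0.839170 rad; t = (φ − α) mod 2π = 4.036176 rad, q = (φ − β) mod 2π = 0.667691 rad → L = 6.56·(4.036176 + 1.813350 + 0.667691) = 6.56·6.517216 = 42.752938 m
RSL: p² = d² − 2 + 2cos(α−β) − 2d(sin α + sin β) = 1.051837; p = √p² = 1.025591; φ = atan2(cos α + cos β, d − sin α − sin β) − atan2(2, p) = -1.102807 rad; t = (α − φ) mod 2π = 4.188986 rad, q = (β − φ) mod 2π = 1.274287 rad → L = 6.56·(4.188986 + 1.025591 + 1.274287) = 6.56·6.488864 = 42.566949 m
RLR: c = (6 − d² + 2cos(α−β) + 2d(sin α − sin β))/8 = -0.329714; p = 2π − arccos c = 4.376389 rad; φ = atan2(cos α − cos β, d − sin α + sin β) = -0.653839 rad; t = (α − φ + p/2) mod 2π = 5.928212 rad, q = (α − β − t + p) mod 2π = 1.362876 rad → L = 6.56·(5.928212 + 4.376389 + 1.362876) = 6.56·11.667477 = 76.538648 m
LRL: c = (6 − d² + 2cos(α−β) − 2d(sin α − sin β))/8 = -0.187165; p = 2π − arccos c = 4.524113 rad; φ = atan2(cos β − cos α, d + sin α − sin β) = 0.699349 rad; t = (φ − α + p/2) mod 2π = 6.158412 rad, q = (β − α − t + p) mod 2π = 1.734187 rad → L = 6.56·(6.158412 + 4.524113 + 1.734187) = 6.56·12.416712 = 81.453630 m
Shortest: RSL with L = 42.566949 m ≈ 42.5669 m

42.5669 m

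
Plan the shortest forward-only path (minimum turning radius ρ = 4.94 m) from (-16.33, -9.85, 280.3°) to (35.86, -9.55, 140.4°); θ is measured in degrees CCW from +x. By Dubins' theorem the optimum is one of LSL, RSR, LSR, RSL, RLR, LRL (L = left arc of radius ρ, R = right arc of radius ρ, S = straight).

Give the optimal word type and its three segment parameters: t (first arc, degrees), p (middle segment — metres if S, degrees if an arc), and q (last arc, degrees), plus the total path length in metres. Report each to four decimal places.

Let ψ = atan2(Δy, Δx) = atan2(0.30, 52.19) = 0.3293° be the start→goal bearing.
Normalize: d = |goal − start| / ρ = 52.190862/4.94 = 10.564952, α = (θ_start − ψ) mod 360° = 279.9707° = 4.886410 rad, β = (θ_goal − ψ) mod 360° = 140.0707° = 2.444694 rad.
Common terms: sin α = -0.984897, cos α = 0.173144, sin β = 0.641842, cos β = -0.766837, cos(α−β) = -0.764921, d² = 111.618208. Work in radians in the unit-radius frame; every candidate has L = ρ·(t + p + q).
LSL: p² = 2 + d² − 2cos(α−β) + 2d(sin α − sin β) = 80.775212; p = √p² = 8.987503; φ = atan2(cos β − cos α, d + sin α − sin β) = -0.104779 rad; t = (φ − α) mod 2π = 1.291996 rad, q = (β − φ) mod 2π = 2.549473 rad → L = 4.94·(1.291996 + 8.987503 + 2.549473) = 4.94·12.828973 = 63.375125 m
RSR: p² = 2 + d² − 2cos(α−β) + 2d(sin β − sin α) = 149.520890; p = √p² = 12.227873; φ = atan2(cos α − cos β, d − sin α + sin β) = 0.076948 rad; t = (α − φ) mod 2π = 4.809462 rad, q = (φ − β) mod 2π = 3.915439 rad → L = 4.94·(4.809462 + 12.227873 + 3.915439) = 4.94·20.952774 = 103.506706 m
LSR: p² = d² − 2 + 2cos(α−β) + 2d(sin α + sin β) = 100.839665; p = √p² = 10.041896; φ = atan2(−cos α − cos β, d + sin α + sin β) − atan2(−2, p) = 0.254608 rad; t = (φ − α) mod 2π = 1.651384 rad, q = (φ − β) mod 2π = 4.093100 rad → L = 4.94·(1.651384 + 10.041896 + 4.093100) = 4.94·15.786379 = 77.984713 m
RSL: p² = d² − 2 + 2cos(α−β) − 2d(sin α + sin β) = 115.337065; p = √p² = 10.739510; φ = atan2(cos α + cos β, d − sin α − sin β) − atan2(2, p) = -0.238493 rad; t = (α − φ) mod 2π = 5.124902 rad, q = (β − φ) mod 2π = 2.683187 rad → L = 4.94·(5.124902 + 10.739510 + 2.683187) = 4.94·18.547599 = 91.625138 m
RLR: c = (6 − d² + 2cos(α−β) + 2d(sin α − sin β))/8 = -17.690111, |c| > 1 → infeasible
LRL: c = (6 − d² + 2cos(α−β) − 2d(sin α − sin β))/8 = -9.096901, |c| > 1 → infeasible
Shortest: LSL with L = 63.375125 m ≈ 63.3751 m
Convert LSL to answer units (arcs ×180/π): t = 1.291996·180/π = 74.0259°, p = ρ·p = 4.94·8.987503 = 44.3983 m, q = 2.549473·180/π = 146.0741°, L = 63.3751 m.

LSL: t = 74.0259°, p = 44.3983 m, q = 146.0741°, L = 63.3751 m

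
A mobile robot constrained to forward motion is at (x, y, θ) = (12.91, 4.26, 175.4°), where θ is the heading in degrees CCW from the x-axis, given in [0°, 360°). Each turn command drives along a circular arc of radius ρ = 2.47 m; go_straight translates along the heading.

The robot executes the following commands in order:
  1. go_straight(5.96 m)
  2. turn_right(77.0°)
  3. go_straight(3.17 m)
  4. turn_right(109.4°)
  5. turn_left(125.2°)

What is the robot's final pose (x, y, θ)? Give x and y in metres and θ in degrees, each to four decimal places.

(9.8997, 16.1978, 114.2000°)

set_pose: (x, y, θ) = (12.9100, 4.2600, 175.4000°), ρ = 2.47
go_straight(5.96): x += 5.96·cos θ, y += 5.96·sin θ → (6.9692, 4.7380, 175.4000°)
turn_right(77.0°): centre at ρ to the right, rotate −77.0° → (4.7238, 6.8392, 98.4000°)
go_straight(3.17): x += 3.17·cos θ, y += 3.17·sin θ → (4.2607, 9.9752, 98.4000°)
turn_right(109.4°): centre at ρ to the right, rotate −109.4° → (7.1755, 12.7606, -11.0000° ≡ 349.0000°)
turn_left(125.2°): centre at ρ to the left, rotate +125.2° → (9.8997, 16.1978, 474.2000° ≡ 114.2000°)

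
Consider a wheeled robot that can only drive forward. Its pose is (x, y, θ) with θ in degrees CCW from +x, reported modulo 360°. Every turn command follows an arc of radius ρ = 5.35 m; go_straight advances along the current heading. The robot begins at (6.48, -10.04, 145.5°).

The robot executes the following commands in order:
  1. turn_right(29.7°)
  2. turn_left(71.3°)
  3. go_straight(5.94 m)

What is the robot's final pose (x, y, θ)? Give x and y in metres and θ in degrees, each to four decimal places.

(-6.6789, -5.7131, 187.1000°)

set_pose: (x, y, θ) = (6.4800, -10.0400, 145.5000°), ρ = 5.35
turn_right(29.7°): centre at ρ to the right, rotate −29.7° → (4.6936, -7.9594, 115.8000°)
turn_left(71.3°): centre at ρ to the left, rotate +71.3° → (-0.7844, -4.9789, 187.1000°)
go_straight(5.94): x += 5.94·cos θ, y += 5.94·sin θ → (-6.6789, -5.7131, 187.1000°)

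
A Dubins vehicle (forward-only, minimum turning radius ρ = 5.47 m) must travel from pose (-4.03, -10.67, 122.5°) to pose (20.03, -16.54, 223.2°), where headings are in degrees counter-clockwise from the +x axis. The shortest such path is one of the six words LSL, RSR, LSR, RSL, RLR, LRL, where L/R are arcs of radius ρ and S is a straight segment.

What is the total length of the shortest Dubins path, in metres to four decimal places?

41.1810 m

Let ψ = atan2(Δy, Δx) = atan2(-5.87, 24.06) = -13.7108° be the start→goal bearing.
Normalize: d = |goal − start| / ρ = 24.765712/5.47 = 4.527553, α = (θ_start − ψ) mod 360° = 136.2108° = 2.377327 rad, β = (θ_goal − ψ) mod 360° = 236.9108° = 4.134873 rad.
Common terms: sin α = 0.692007, cos α = -0.721891, sin β = -0.837822, cos β = -0.545944, cos(α−β) = -0.185667, d² = 20.498732. Work in radians in the unit-radius frame; every candidate has L = ρ·(t + p + q).
LSL: p² = 2 + d² − 2cos(α−β) + 2d(sin α − sin β) = 36.722825; p = √p² = 6.059936; φ = atan2(cos β − cos α, d + sin α − sin β) = 0.029038 rad; t = (φ − α) mod 2π = 3.934897 rad, q = (β − φ) mod 2π = 4.105835 rad → L = 5.47·(3.934897 + 6.059936 + 4.105835) = 5.47·14.100668 = 77.130653 m
RSR: p² = 2 + d² − 2cos(α−β) + 2d(sin β − sin α) = 9.017305; p = √p² = 3.002883; φ = atan2(cos α − cos β, d − sin α + sin β) = -0.058626 rad; t = (α − φ) mod 2π = 2.435953 rad, q = (φ − β) mod 2π = 2.089686 rad → L = 5.47·(2.435953 + 3.002883 + 2.089686) = 5.47·7.528522 = 41.181013 m
LSR: p² = d² − 2 + 2cos(α−β) + 2d(sin α + sin β) = 16.807033; p = √p² = 4.099638; φ = atan2(−cos α − cos β, d + sin α + sin β) − atan2(−2, p) = 0.735532 rad; t = (φ − α) mod 2π = 4.641390 rad, q = (φ − β) mod 2π = 2.883844 rad → L = 5.47·(4.641390 + 4.099638 + 2.883844) = 5.47·11.624873 = 63.588053 m
RSL: p² = d² − 2 + 2cos(α−β) − 2d(sin α + sin β) = 19.447764; p = √p² = 4.409962; φ = atan2(cos α + cos β, d − sin α − sin β) − atan2(2, p) = -0.690689 rad; t = (α − φ) mod 2π = 3.068016 rad, q = (β − φ) mod 2π = 4.825563 rad → L = 5.47·(3.068016 + 4.409962 + 4.825563) = 5.47·12.303541 = 67.300369 m
RLR: c = (6 − d² + 2cos(α−β) + 2d(sin α − sin β))/8 = -0.127163; p = 2π − arccos c = 4.584881 rad; φ = atan2(cos α − cos β, d − sin α + sin β) = -0.058626 rad; t = (α − φ + p/2) mod 2π = 4.728393 rad, q = (α − β − t + p) mod 2π = 4.382126 rad → L = 5.47·(4.728393 + 4.584881 + 4.382126) = 5.47·13.695400 = 74.913838 m
LRL: c = (6 − d² + 2cos(α−β) − 2d(sin α − sin β))/8 = -3.590353, |c| > 1 → infeasible
Shortest: RSR with L = 41.181013 m ≈ 41.1810 m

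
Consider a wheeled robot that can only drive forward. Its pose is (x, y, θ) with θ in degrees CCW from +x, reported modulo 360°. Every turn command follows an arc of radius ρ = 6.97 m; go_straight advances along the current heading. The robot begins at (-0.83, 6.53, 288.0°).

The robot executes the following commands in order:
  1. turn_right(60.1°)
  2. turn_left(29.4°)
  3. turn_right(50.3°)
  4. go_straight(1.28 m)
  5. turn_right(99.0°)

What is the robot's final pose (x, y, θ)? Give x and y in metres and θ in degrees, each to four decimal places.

set_pose: (x, y, θ) = (-0.8300, 6.5300, 288.0000°), ρ = 6.97
turn_right(60.1°): centre at ρ to the right, rotate −60.1° → (-2.2873, -0.2967, 227.9000°)
turn_left(29.4°): centre at ρ to the left, rotate +29.4° → (-3.9152, -3.4373, 257.3000°)
turn_right(50.3°): centre at ρ to the right, rotate −50.3° → (-7.5504, -8.1153, 207.0000°)
go_straight(1.28): x += 1.28·cos θ, y += 1.28·sin θ → (-8.6908, -8.6964, 207.0000°)
turn_right(99.0°): centre at ρ to the right, rotate −99.0° → (-18.4840, -4.6399, 108.0000°)

(-18.4840, -4.6399, 108.0000°)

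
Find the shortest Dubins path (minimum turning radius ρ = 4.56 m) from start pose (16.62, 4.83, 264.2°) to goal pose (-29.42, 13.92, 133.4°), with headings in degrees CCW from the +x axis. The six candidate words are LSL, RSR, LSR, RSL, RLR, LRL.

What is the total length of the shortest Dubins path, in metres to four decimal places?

Let ψ = atan2(Δy, Δx) = atan2(9.09, -46.04) = 168.8313° be the start→goal bearing.
Normalize: d = |goal − start| / ρ = 46.928773/4.56 = 10.291398, α = (θ_start − ψ) mod 360° = 95.3687° = 1.664497 rad, β = (θ_goal − ψ) mod 360° = 324.5687° = 5.664792 rad.
Common terms: sin α = 0.995613, cos α = -0.093564, sin β = -0.579727, cos β = 0.814811, cos(α−β) = -0.653421, d² = 105.912863. Work in radians in the unit-radius frame; every candidate has L = ρ·(t + p + q).
LSL: p² = 2 + d² − 2cos(α−β) + 2d(sin α − sin β) = 141.644608; p = √p² = 11.901454; φ = atan2(cos β − cos α, d + sin α − sin β) = 0.076399 rad; t = (φ − α) mod 2π = 4.695087 rad, q = (β − φ) mod 2π = 5.588393 rad → L = 4.56·(4.695087 + 11.901454 + 5.588393) = 4.56·22.184934 = 101.163299 m
RSR: p² = 2 + d² − 2cos(α−β) + 2d(sin β − sin α) = 76.794799; p = √p² = 8.763264; φ = atan2(cos α − cos β, d − sin α + sin β) = -0.103844 rad; t = (α − φ) mod 2π = 1.768341 rad, q = (φ − β) mod 2π = 0.514550 rad → L = 4.56·(1.768341 + 8.763264 + 0.514550) = 4.56·11.046155 = 50.370466 m
LSR: p² = d² − 2 + 2cos(α−β) + 2d(sin α + sin β) = 111.166125; p = √p² = 10.543535; φ = atan2(−cos α − cos β, d + sin α + sin β) − atan2(−2, p) = 0.120204 rad; t = (φ − α) mod 2π = 4.738892 rad, q = (φ − β) mod 2π = 0.738597 rad → L = 4.56·(4.738892 + 10.543535 + 0.738597) = 4.56·16.021024 = 73.055868 m
RSL: p² = d² − 2 + 2cos(α−β) − 2d(sin α + sin β) = 94.045917; p = √p² = 9.697727; φ = atan2(cos α + cos β, d − sin α − sin β) − atan2(2, p) = -0.130478 rad; t = (α − φ) mod 2π = 1.794975 rad, q = (β − φ) mod 2π = 5.795270 rad → L = 4.56·(1.794975 + 9.697727 + 5.795270) = 4.56·17.287972 = 78.833154 m
RLR: c = (6 − d² + 2cos(α−β) + 2d(sin α − sin β))/8 = -8.599350, |c| > 1 → infeasible
LRL: c = (6 − d² + 2cos(α−β) − 2d(sin α − sin β))/8 = -16.705576, |c| > 1 → infeasible
Shortest: RSR with L = 50.370466 m ≈ 50.3705 m

50.3705 m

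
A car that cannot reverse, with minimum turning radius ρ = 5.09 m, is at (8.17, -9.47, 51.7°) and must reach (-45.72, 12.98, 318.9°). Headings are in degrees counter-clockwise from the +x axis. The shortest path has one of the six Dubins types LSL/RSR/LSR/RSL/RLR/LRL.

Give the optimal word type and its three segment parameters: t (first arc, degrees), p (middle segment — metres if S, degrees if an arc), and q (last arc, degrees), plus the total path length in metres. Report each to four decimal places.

Let ψ = atan2(Δy, Δx) = atan2(22.45, -53.89) = 157.3839° be the start→goal bearing.
Normalize: d = |goal − start| / ρ = 58.379231/5.09 = 11.469397, α = (θ_start − ψ) mod 360° = 254.3161° = 4.438653 rad, β = (θ_goal − ψ) mod 360° = 161.5161° = 2.818988 rad.
Common terms: sin α = -0.962768, cos α = -0.270330, sin β = 0.317038, cos β = -0.948413, cos(α−β) = -0.048850, d² = 131.547068. Work in radians in the unit-radius frame; every candidate has L = ρ·(t + p + q).
LSL: p² = 2 + d² − 2cos(α−β) + 2d(sin α − sin β) = 104.287561; p = √p² = 10.212128; φ = atan2(cos β − cos α, d + sin α − sin β) = -0.066449 rad; t = (φ − α) mod 2π = 1.778084 rad, q = (β − φ) mod 2π = 2.885436 rad → L = 5.09·(1.778084 + 10.212128 + 2.885436) = 5.09·14.875648 = 75.717048 m
RSR: p² = 2 + d² − 2cos(α−β) + 2d(sin β − sin α) = 163.001975; p = √p² = 12.767223; φ = atan2(cos α − cos β, d − sin α + sin β) = 0.053136 rad; t = (α − φ) mod 2π = 4.385517 rad, q = (φ − β) mod 2π = 3.517334 rad → L = 5.09·(4.385517 + 12.767223 + 3.517334) = 5.09·20.670074 = 105.210674 m
LSR: p² = d² − 2 + 2cos(α−β) + 2d(sin α + sin β) = 114.637116; p = √p² = 10.706872; φ = atan2(−cos α − cos β, d + sin α + sin β) − atan2(−2, p) = 0.296795 rad; t = (φ − α) mod 2π = 2.141327 rad, q = (φ − β) mod 2π = 3.760993 rad → L = 5.09·(2.141327 + 10.706872 + 3.760993) = 5.09·16.609193 = 84.540791 m
RSL: p² = d² − 2 + 2cos(α−β) − 2d(sin α + sin β) = 144.261622; p = √p² = 12.010896; φ = atan2(cos α + cos β, d − sin α − sin β) − atan2(2, p) = -0.265261 rad; t = (α − φ) mod 2π = 4.703914 rad, q = (β − φ) mod 2π = 3.084249 rad → L = 5.09·(4.703914 + 12.010896 + 3.084249) = 5.09·19.799059 = 100.777209 m
RLR: c = (6 − d² + 2cos(α−β) + 2d(sin α − sin β))/8 = -19.375247, |c| > 1 → infeasible
LRL: c = (6 − d² + 2cos(α−β) − 2d(sin α − sin β))/8 = -12.035945, |c| > 1 → infeasible
Shortest: LSL with L = 75.717048 m ≈ 75.7170 m
Convert LSL to answer units (arcs ×180/π): t = 1.778084·180/π = 101.8767°, p = ρ·p = 5.09·10.212128 = 51.9797 m, q = 2.885436·180/π = 165.3233°, L = 75.7170 m.

LSL: t = 101.8767°, p = 51.9797 m, q = 165.3233°, L = 75.7170 m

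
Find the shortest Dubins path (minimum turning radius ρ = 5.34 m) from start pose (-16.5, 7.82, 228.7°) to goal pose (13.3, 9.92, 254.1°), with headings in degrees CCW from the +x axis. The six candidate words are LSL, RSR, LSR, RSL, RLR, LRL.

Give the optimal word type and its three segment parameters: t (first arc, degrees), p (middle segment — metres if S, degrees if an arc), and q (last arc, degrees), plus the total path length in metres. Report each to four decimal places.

LSR: t = 179.5240°, p = 19.0446 m, q = 154.1240°, L = 50.1408 m

Let ψ = atan2(Δy, Δx) = atan2(2.10, 29.80) = 4.0310° be the start→goal bearing.
Normalize: d = |goal − start| / ρ = 29.873902/5.34 = 5.594364, α = (θ_start − ψ) mod 360° = 224.6690° = 3.921215 rad, β = (θ_goal − ψ) mod 360° = 250.0690° = 4.364528 rad.
Common terms: sin α = -0.703011, cos α = -0.711179, sin β = -0.940104, cos β = -0.340888, cos(α−β) = 0.903335, d² = 31.296904. Work in radians in the unit-radius frame; every candidate has L = ρ·(t + p + q).
LSL: p² = 2 + d² − 2cos(α−β) + 2d(sin α − sin β) = 34.143008; p = √p² = 5.843202; φ = atan2(cos β − cos α, d + sin α − sin β) = 0.063414 rad; t = (φ − α) mod 2π = 2.425385 rad, q = (β − φ) mod 2π = 4.301114 rad → L = 5.34·(2.425385 + 5.843202 + 4.301114) = 5.34·12.569701 = 67.122202 m
RSR: p² = 2 + d² − 2cos(α−β) + 2d(sin β − sin α) = 28.837459; p = √p² = 5.370052; φ = atan2(cos α − cos β, d − sin α + sin β) = -0.069010 rad; t = (α − φ) mod 2π = 3.990224 rad, q = (φ − β) mod 2π = 1.849647 rad → L = 5.34·(3.990224 + 5.370052 + 1.849647) = 5.34·11.209924 = 59.860993 m
LSR: p² = d² − 2 + 2cos(α−β) + 2d(sin α + sin β) = 12.719214; p = √p² = 3.566401; φ = atan2(−cos α − cos β, d + sin α + sin β) − atan2(−2, p) = 0.771314 rad; t = (φ − α) mod 2π = 3.133284 rad, q = (φ − β) mod 2π = 2.689971 rad → L = 5.34·(3.133284 + 3.566401 + 2.689971) = 5.34·9.389656 = 50.140762 m
RSL: p² = d² − 2 + 2cos(α−β) − 2d(sin α + sin β) = 49.487936; p = √p² = 7.034766; φ = atan2(cos α + cos β, d − sin α − sin β) − atan2(2, p) = -0.421346 rad; t = (α − φ) mod 2π = 4.342561 rad, q = (β − φ) mod 2π = 4.785875 rad → L = 5.34·(4.342561 + 7.034766 + 4.785875) = 5.34·16.163202 = 86.311497 m
RLR: c = (6 − d² + 2cos(α−β) + 2d(sin α − sin β))/8 = -2.604682, |c| > 1 → infeasible
LRL: c = (6 − d² + 2cos(α−β) − 2d(sin α − sin β))/8 = -3.267876, |c| > 1 → infeasible
Shortest: LSR with L = 50.140762 m ≈ 50.1408 m
Convert LSR to answer units (arcs ×180/π): t = 3.133284·180/π = 179.5240°, p = ρ·p = 5.34·3.566401 = 19.0446 m, q = 2.689971·180/π = 154.1240°, L = 50.1408 m.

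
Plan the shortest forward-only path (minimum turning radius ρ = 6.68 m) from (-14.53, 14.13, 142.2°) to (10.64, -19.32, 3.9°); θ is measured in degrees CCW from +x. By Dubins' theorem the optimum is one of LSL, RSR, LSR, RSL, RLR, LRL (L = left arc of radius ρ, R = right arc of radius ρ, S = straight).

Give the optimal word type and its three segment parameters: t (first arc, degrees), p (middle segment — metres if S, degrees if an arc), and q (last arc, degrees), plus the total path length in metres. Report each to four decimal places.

Let ψ = atan2(Δy, Δx) = atan2(-33.45, 25.17) = -53.0398° be the start→goal bearing.
Normalize: d = |goal − start| / ρ = 41.862052/6.68 = 6.266774, α = (θ_start − ψ) mod 360° = 195.2398° = 3.407577 rad, β = (θ_goal − ψ) mod 360° = 56.9398° = 0.993786 rad.
Common terms: sin α = -0.262859, cos α = -0.964834, sin β = 0.838098, cos β = 0.545520, cos(α−β) = -0.746638, d² = 39.272460. Work in radians in the unit-radius frame; every candidate has L = ρ·(t + p + q).
LSL: p² = 2 + d² − 2cos(α−β) + 2d(sin α − sin β) = 28.966844; p = √p² = 5.382085; φ = atan2(cos β − cos α, d + sin α − sin β) = 0.284447 rad; t = (φ − α) mod 2π = 3.160055 rad, q = (β − φ) mod 2π = 0.709340 rad → L = 6.68·(3.160055 + 5.382085 + 0.709340) = 6.68·9.251480 = 61.799889 m
RSR: p² = 2 + d² − 2cos(α−β) + 2d(sin β − sin α) = 56.564628; p = √p² = 7.520946; φ = atan2(cos α − cos β, d − sin α + sin β) = -0.202195 rad; t = (α − φ) mod 2π = 3.609771 rad, q = (φ − β) mod 2π = 5.087204 rad → L = 6.68·(3.609771 + 7.520946 + 5.087204) = 6.68·16.217922 = 108.335716 m
LSR: p² = d² − 2 + 2cos(α−β) + 2d(sin α + sin β) = 42.988964; p = √p² = 6.556597; φ = atan2(−cos α − cos β, d + sin α + sin β) − atan2(−2, p) = 0.357279 rad; t = (φ − α) mod 2π = 3.232888 rad, q = (φ − β) mod 2π = 5.646678 rad → L = 6.68·(3.232888 + 6.556597 + 5.646678) = 6.68·15.436163 = 103.113570 m
RSL: p² = d² − 2 + 2cos(α−β) − 2d(sin α + sin β) = 28.569402; p = √p² = 5.345035; φ = atan2(cos α + cos β, d − sin α − sin β) − atan2(2, p) = -0.431591 rad; t = (α − φ) mod 2π = 3.839168 rad, q = (β − φ) mod 2π = 1.425378 rad → L = 6.68·(3.839168 + 5.345035 + 1.425378) = 6.68·10.609581 = 70.871999 m
RLR: c = (6 − d² + 2cos(α−β) + 2d(sin α − sin β))/8 = -6.070578, |c| > 1 → infeasible
LRL: c = (6 − d² + 2cos(α−β) − 2d(sin α − sin β))/8 = -2.620856, |c| > 1 → infeasible
Shortest: LSL with L = 61.799889 m ≈ 61.7999 m
Convert LSL to answer units (arcs ×180/π): t = 3.160055·180/π = 181.0578°, p = ρ·p = 6.68·5.382085 = 35.9523 m, q = 0.709340·180/π = 40.6422°, L = 61.7999 m.

LSL: t = 181.0578°, p = 35.9523 m, q = 40.6422°, L = 61.7999 m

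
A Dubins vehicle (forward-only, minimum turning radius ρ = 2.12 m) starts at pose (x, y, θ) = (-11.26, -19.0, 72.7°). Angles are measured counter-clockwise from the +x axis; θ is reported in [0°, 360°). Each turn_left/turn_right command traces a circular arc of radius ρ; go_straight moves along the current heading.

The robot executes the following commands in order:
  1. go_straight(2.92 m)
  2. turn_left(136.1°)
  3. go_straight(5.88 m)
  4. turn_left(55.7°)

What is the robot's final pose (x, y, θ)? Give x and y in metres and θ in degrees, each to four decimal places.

set_pose: (x, y, θ) = (-11.2600, -19.0000, 72.7000°), ρ = 2.12
go_straight(2.92): x += 2.92·cos θ, y += 2.92·sin θ → (-10.3917, -16.2121, 72.7000°)
turn_left(136.1°): centre at ρ to the left, rotate +136.1° → (-13.4371, -13.7239, 208.8000°)
go_straight(5.88): x += 5.88·cos θ, y += 5.88·sin θ → (-18.5898, -16.5566, 208.8000°)
turn_left(55.7°): centre at ρ to the left, rotate +55.7° → (-19.6787, -18.2112, 264.5000°)

(-19.6787, -18.2112, 264.5000°)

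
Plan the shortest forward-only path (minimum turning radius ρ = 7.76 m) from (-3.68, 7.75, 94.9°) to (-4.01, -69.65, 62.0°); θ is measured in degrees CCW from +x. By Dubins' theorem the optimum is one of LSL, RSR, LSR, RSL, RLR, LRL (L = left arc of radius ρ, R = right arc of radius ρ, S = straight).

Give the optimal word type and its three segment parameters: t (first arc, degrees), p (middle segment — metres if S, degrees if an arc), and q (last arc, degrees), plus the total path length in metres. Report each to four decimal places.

LSL: t = 175.5311°, p = 73.0961 m, q = 151.5689°, L = 117.3978 m

Let ψ = atan2(Δy, Δx) = atan2(-77.40, -0.33) = -90.2443° be the start→goal bearing.
Normalize: d = |goal − start| / ρ = 77.400703/7.76 = 9.974317, α = (θ_start − ψ) mod 360° = 185.1443° = 3.231377 rad, β = (θ_goal − ψ) mod 360° = 152.2443° = 2.657164 rad.
Common terms: sin α = -0.089664, cos α = -0.995972, sin β = 0.465703, cos β = -0.884941, cos(α−β) = 0.839620, d² = 99.487009. Work in radians in the unit-radius frame; every candidate has L = ρ·(t + p + q).
LSL: p² = 2 + d² − 2cos(α−β) + 2d(sin α − sin β) = 88.728957; p = √p² = 9.419605; φ = atan2(cos β − cos α, d + sin α − sin β) = 0.011787 rad; t = (φ − α) mod 2π = 3.063595 rad, q = (β − φ) mod 2π = 2.645377 rad → L = 7.76·(3.063595 + 9.419605 + 2.645377) = 7.76·15.128577 = 117.397757 m
RSR: p² = 2 + d² − 2cos(α−β) + 2d(sin β − sin α) = 110.886581; p = √p² = 10.530270; φ = atan2(cos α − cos β, d − sin α + sin β) = -0.010544 rad; t = (α − φ) mod 2π = 3.241921 rad, q = (φ − β) mod 2π = 3.615477 rad → L = 7.76·(3.241921 + 10.530270 + 3.615477) = 7.76·17.387668 = 134.928307 m
LSR: p² = d² − 2 + 2cos(α−β) + 2d(sin α + sin β) = 106.667708; p = √p² = 10.328006; φ = atan2(−cos α − cos β, d + sin α + sin β) − atan2(−2, p) = 0.371043 rad; t = (φ − α) mod 2π = 3.422851 rad, q = (φ − β) mod 2π = 3.997065 rad → L = 7.76·(3.422851 + 10.328006 + 3.997065) = 7.76·17.747922 = 137.723877 m
RSL: p² = d² − 2 + 2cos(α−β) − 2d(sin α + sin β) = 91.664789; p = √p² = 9.574173; φ = atan2(cos α + cos β, d − sin α − sin β) − atan2(2, p) = -0.399445 rad; t = (α − φ) mod 2π = 3.630823 rad, q = (β − φ) mod 2π = 3.056609 rad → L = 7.76·(3.630823 + 9.574173 + 3.056609) = 7.76·16.261605 = 126.190055 m
RLR: c = (6 − d² + 2cos(α−β) + 2d(sin α − sin β))/8 = -12.860823, |c| > 1 → infeasible
LRL: c = (6 − d² + 2cos(α−β) − 2d(sin α − sin β))/8 = -10.091120, |c| > 1 → infeasible
Shortest: LSL with L = 117.397757 m ≈ 117.3978 m
Convert LSL to answer units (arcs ×180/π): t = 3.063595·180/π = 175.5311°, p = ρ·p = 7.76·9.419605 = 73.0961 m, q = 2.645377·180/π = 151.5689°, L = 117.3978 m.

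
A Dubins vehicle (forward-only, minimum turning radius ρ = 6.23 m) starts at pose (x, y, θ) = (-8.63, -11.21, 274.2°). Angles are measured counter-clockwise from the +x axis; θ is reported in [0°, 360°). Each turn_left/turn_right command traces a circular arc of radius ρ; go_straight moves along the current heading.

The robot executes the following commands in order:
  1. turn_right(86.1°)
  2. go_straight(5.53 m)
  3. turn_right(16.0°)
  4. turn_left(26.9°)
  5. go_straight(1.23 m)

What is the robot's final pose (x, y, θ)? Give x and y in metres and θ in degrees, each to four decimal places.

set_pose: (x, y, θ) = (-8.6300, -11.2100, 274.2000°), ρ = 6.23
turn_right(86.1°): centre at ρ to the right, rotate −86.1° → (-13.9655, -17.8341, 188.1000°)
go_straight(5.53): x += 5.53·cos θ, y += 5.53·sin θ → (-19.4403, -18.6133, 188.1000°)
turn_right(16.0°): centre at ρ to the right, rotate −16.0° → (-21.1744, -18.6163, 172.1000°)
turn_left(26.9°): centre at ρ to the left, rotate +26.9° → (-24.0589, -18.8966, 199.0000°)
go_straight(1.23): x += 1.23·cos θ, y += 1.23·sin θ → (-25.2219, -19.2971, 199.0000°)

(-25.2219, -19.2971, 199.0000°)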